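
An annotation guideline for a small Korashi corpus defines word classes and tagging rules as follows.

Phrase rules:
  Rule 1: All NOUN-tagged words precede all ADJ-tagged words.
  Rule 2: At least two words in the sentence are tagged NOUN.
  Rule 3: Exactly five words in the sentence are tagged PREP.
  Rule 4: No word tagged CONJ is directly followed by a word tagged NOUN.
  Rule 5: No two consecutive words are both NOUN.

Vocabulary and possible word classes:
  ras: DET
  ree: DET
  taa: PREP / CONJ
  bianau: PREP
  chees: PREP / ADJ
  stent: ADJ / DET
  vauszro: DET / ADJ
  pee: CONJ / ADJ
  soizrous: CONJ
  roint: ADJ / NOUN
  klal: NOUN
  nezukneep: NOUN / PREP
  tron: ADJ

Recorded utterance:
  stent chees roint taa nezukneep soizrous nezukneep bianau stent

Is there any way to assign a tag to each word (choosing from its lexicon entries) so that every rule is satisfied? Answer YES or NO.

Candidates per position — 1:stent {ADJ,DET}; 2:chees {PREP,ADJ}; 3:roint {ADJ,NOUN}; 4:taa {PREP,CONJ}; 5:nezukneep {NOUN,PREP}; 6:soizrous {CONJ}; 7:nezukneep {NOUN,PREP}; 8:bianau {PREP}; 9:stent {ADJ,DET}.
Every candidate sequence violates at least one rule; no consistent tagging exists.

NO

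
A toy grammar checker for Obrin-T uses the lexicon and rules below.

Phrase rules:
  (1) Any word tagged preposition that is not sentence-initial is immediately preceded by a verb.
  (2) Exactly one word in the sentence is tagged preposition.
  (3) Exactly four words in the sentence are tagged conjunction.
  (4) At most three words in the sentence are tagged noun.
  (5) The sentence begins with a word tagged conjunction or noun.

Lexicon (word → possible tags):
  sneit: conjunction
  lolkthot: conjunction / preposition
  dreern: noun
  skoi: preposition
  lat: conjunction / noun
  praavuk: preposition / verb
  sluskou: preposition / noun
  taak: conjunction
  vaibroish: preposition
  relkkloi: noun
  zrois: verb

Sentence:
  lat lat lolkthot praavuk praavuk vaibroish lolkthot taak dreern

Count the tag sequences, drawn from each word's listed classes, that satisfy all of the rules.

2

Candidates per position — 1:lat {conjunction,noun}; 2:lat {conjunction,noun}; 3:lolkthot {conjunction,preposition}; 4:praavuk {preposition,verb}; 5:praavuk {preposition,verb}; 6:vaibroish {preposition}; 7:lolkthot {conjunction,preposition}; 8:taak {conjunction}; 9:dreern {noun}.
There are 64 candidate sequences in total.
The sequences that satisfy every rule: conjunction noun conjunction verb verb preposition conjunction conjunction noun; noun conjunction conjunction verb verb preposition conjunction conjunction noun.
Count = 2.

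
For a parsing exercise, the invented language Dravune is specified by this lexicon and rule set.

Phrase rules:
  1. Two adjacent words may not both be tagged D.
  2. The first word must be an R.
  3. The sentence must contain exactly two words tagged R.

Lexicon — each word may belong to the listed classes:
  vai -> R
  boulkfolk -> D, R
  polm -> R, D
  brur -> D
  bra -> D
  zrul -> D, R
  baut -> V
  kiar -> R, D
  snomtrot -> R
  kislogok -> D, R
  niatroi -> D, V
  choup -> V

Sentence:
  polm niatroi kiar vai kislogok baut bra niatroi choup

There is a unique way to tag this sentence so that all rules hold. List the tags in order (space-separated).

Candidates per position — 1:polm {R,D}; 2:niatroi {D,V}; 3:kiar {R,D}; 4:vai {R}; 5:kislogok {D,R}; 6:baut {V}; 7:bra {D}; 8:niatroi {D,V}; 9:choup {V}.
At position 1, choosing D makes rule 2 impossible to satisfy; hence R.
At position 3, choosing R makes rule 3 impossible to satisfy; hence D.
At position 5, choosing R makes rule 3 impossible to satisfy; hence D.
At position 8, choosing D makes rule 1 impossible to satisfy; hence V.
At position 2, choosing D makes rule 1 impossible to satisfy; hence V.
So the tagging must be: R V D R D V D V V.
Verifying each rule — rule 1 satisfied; rule 2 satisfied; rule 3 satisfied.

R V D R D V D V V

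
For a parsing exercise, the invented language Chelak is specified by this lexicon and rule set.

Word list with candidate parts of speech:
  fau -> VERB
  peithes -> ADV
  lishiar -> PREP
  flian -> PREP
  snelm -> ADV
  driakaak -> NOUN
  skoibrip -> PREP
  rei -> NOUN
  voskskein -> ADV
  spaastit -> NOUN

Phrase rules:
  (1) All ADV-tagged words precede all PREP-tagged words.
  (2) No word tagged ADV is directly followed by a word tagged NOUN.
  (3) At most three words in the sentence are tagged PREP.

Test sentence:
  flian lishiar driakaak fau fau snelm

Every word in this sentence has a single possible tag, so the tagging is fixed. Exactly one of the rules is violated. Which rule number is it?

1

Fixed tagging: PREP PREP NOUN VERB VERB ADV.
Checking each rule: R1 ✗, R2 ✓, R3 ✓.
Only rule 1 fails.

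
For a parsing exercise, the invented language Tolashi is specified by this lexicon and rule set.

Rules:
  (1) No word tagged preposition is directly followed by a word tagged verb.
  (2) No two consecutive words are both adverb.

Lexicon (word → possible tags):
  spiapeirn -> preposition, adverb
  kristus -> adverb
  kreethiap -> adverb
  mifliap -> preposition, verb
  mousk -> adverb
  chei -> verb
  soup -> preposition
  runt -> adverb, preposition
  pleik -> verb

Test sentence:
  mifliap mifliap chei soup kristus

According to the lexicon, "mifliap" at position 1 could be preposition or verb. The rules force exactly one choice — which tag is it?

verb

Candidates per position — 1:mifliap {preposition,verb}; 2:mifliap {preposition,verb}; 3:chei {verb}; 4:soup {preposition}; 5:kristus {adverb}.
Word 1 cannot be preposition — rule 1 would then fail for every completion. It is verb.
Word 2 cannot be preposition — rule 1 would then fail for every completion. It is verb.
The unique satisfying tagging is: verb verb verb preposition adverb.
Checking: rule 1 satisfied; rule 2 satisfied.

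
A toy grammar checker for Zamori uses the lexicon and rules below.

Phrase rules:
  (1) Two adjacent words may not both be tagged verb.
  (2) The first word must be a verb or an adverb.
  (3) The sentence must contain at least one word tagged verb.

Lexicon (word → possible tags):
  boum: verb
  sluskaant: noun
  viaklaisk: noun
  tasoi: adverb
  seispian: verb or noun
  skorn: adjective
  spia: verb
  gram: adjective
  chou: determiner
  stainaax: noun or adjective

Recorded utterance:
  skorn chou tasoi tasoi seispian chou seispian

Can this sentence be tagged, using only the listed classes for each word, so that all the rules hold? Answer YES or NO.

NO

Candidates per position — 1:skorn {adjective}; 2:chou {determiner}; 3:tasoi {adverb}; 4:tasoi {adverb}; 5:seispian {verb,noun}; 6:chou {determiner}; 7:seispian {verb,noun}.
Rule 2 cannot be satisfied by any choice of tags from the lexicon.
So there is no consistent tagging.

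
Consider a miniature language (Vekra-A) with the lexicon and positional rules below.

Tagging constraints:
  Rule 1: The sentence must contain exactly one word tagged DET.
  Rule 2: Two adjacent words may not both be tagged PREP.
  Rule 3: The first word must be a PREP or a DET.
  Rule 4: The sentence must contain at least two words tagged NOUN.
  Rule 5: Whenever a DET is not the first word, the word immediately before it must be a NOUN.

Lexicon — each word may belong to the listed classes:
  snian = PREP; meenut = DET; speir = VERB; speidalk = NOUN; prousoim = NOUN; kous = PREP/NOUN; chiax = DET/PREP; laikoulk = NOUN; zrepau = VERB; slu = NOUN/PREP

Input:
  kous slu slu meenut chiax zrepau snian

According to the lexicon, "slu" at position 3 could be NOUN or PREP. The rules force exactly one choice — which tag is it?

NOUN

Candidates per position — 1:kous {PREP,NOUN}; 2:slu {NOUN,PREP}; 3:slu {NOUN,PREP}; 4:meenut {DET}; 5:chiax {DET,PREP}; 6:zrepau {VERB}; 7:snian {PREP}.
At position 1, choosing NOUN makes rule 3 impossible to satisfy; hence PREP.
At position 2, choosing PREP makes rule 2 impossible to satisfy; hence NOUN.
At position 3, choosing PREP makes rule 4 impossible to satisfy; hence NOUN.
At position 5, choosing DET makes rule 1 impossible to satisfy; hence PREP.
The unique satisfying tagging is: PREP NOUN NOUN DET PREP VERB PREP.
Rule-by-rule: rule 1 holds; rule 2 holds; rule 3 holds; rule 4 holds; rule 5 holds.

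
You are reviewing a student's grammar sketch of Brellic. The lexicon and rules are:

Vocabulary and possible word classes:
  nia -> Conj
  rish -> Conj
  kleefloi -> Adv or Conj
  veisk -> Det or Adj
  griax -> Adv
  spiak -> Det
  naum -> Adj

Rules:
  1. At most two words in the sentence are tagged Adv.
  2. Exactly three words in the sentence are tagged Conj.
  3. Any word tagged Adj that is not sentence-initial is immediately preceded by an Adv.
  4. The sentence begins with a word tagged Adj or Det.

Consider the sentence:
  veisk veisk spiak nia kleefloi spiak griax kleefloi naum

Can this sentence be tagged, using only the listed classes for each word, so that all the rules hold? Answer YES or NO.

NO

Candidates per position — 1:veisk {Det,Adj}; 2:veisk {Det,Adj}; 3:spiak {Det}; 4:nia {Conj}; 5:kleefloi {Adv,Conj}; 6:spiak {Det}; 7:griax {Adv}; 8:kleefloi {Adv,Conj}; 9:naum {Adj}.
Every candidate sequence violates at least one rule; no consistent tagging exists.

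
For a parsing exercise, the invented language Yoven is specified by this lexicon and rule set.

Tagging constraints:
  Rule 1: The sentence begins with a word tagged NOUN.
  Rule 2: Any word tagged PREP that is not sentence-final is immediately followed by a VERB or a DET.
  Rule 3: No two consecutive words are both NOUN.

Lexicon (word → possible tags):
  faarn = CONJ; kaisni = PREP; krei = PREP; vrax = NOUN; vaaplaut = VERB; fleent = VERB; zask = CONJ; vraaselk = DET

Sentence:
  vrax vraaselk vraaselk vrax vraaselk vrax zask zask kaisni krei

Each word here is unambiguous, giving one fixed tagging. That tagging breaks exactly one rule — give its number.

2

Fixed tagging: NOUN DET DET NOUN DET NOUN CONJ CONJ PREP PREP.
Rule check: R1 ok, R2 fails, R3 ok.
Only rule 2 fails.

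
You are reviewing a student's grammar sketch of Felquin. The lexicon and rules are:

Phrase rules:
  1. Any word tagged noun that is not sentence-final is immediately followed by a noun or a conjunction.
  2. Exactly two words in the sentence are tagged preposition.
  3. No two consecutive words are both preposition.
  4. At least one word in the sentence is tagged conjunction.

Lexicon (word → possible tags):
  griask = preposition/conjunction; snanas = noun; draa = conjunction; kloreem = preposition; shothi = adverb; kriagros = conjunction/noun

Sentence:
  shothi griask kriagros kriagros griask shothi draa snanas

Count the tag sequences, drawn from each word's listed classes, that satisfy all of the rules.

Candidates per position — 1:shothi {adverb}; 2:griask {preposition,conjunction}; 3:kriagros {conjunction,noun}; 4:kriagros {conjunction,noun}; 5:griask {preposition,conjunction}; 6:shothi {adverb}; 7:draa {conjunction}; 8:snanas {noun}.
There are 16 candidate sequences in total.
The sequences that satisfy every rule: adverb preposition conjunction conjunction preposition adverb conjunction noun; adverb preposition noun conjunction preposition adverb conjunction noun.
Count = 2.

2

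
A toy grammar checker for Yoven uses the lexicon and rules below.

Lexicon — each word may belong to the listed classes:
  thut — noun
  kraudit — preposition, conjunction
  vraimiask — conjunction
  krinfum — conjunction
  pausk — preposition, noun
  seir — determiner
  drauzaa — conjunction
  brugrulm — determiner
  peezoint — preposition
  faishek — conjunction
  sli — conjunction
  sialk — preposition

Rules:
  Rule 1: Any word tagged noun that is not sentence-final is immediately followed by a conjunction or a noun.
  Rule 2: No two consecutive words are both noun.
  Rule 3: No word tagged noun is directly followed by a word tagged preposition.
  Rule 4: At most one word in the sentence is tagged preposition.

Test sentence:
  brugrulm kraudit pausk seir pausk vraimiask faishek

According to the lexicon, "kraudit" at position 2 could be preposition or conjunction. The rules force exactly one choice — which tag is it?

conjunction

Candidates per position — 1:brugrulm {determiner}; 2:kraudit {preposition,conjunction}; 3:pausk {preposition,noun}; 4:seir {determiner}; 5:pausk {preposition,noun}; 6:vraimiask {conjunction}; 7:faishek {conjunction}.
If word 3 were noun, no tagging could satisfy rule 1; so word 3 is preposition.
If word 5 were preposition, no tagging could satisfy rule 4; so word 5 is noun.
If word 2 were preposition, no tagging could satisfy rule 4; so word 2 is conjunction.
The only consistent sequence is: determiner conjunction preposition determiner noun conjunction conjunction.
Verifying each rule — rule 1 ✓; rule 2 ✓; rule 3 ✓; rule 4 ✓.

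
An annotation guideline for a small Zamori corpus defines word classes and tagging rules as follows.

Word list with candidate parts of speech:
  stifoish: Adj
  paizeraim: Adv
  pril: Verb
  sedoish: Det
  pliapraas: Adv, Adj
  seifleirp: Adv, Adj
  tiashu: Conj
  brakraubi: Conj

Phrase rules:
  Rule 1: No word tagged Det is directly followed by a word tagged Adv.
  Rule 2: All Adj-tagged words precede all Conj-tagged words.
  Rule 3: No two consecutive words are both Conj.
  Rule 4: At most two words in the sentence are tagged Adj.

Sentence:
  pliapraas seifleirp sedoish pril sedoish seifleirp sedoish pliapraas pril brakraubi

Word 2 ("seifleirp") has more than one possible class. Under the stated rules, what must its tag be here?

Adv

Candidates per position — 1:pliapraas {Adv,Adj}; 2:seifleirp {Adv,Adj}; 3:sedoish {Det}; 4:pril {Verb}; 5:sedoish {Det}; 6:seifleirp {Adv,Adj}; 7:sedoish {Det}; 8:pliapraas {Adv,Adj}; 9:pril {Verb}; 10:brakraubi {Conj}.
At position 6, choosing Adv makes rule 1 impossible to satisfy; hence Adj.
At position 8, choosing Adv makes rule 1 impossible to satisfy; hence Adj.
At position 1, choosing Adj makes rule 4 impossible to satisfy; hence Adv.
At position 2, choosing Adj makes rule 4 impossible to satisfy; hence Adv.
So the tagging must be: Adv Adv Det Verb Det Adj Det Adj Verb Conj.
Verifying each rule — rule 1 satisfied; rule 2 satisfied; rule 3 satisfied; rule 4 satisfied.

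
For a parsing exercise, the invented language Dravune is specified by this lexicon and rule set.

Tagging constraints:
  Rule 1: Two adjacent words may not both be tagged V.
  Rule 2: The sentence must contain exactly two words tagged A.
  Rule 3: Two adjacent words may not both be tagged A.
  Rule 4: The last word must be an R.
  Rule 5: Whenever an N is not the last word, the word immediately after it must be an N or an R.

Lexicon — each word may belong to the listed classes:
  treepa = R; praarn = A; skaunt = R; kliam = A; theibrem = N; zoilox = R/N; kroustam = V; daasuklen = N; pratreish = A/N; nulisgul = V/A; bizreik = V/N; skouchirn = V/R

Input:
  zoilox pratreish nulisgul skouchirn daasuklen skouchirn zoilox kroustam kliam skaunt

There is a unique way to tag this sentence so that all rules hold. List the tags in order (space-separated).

R A V R N R R V A R

Candidates per position — 1:zoilox {R,N}; 2:pratreish {A,N}; 3:nulisgul {V,A}; 4:skouchirn {V,R}; 5:daasuklen {N}; 6:skouchirn {V,R}; 7:zoilox {R,N}; 8:kroustam {V}; 9:kliam {A}; 10:skaunt {R}.
Position 1: N is ruled out by rule 5; that leaves R.
Position 2: N is ruled out by rule 5; that leaves A.
Position 3: A is ruled out by rule 2; that leaves V.
Position 4: V is ruled out by rule 1; that leaves R.
Position 6: V is ruled out by rule 5; that leaves R.
Position 7: N is ruled out by rule 5; that leaves R.
So the tagging must be: R A V R N R R V A R.
Checking: rule 1 ✓; rule 2 ✓; rule 3 ✓; rule 4 ✓; rule 5 ✓.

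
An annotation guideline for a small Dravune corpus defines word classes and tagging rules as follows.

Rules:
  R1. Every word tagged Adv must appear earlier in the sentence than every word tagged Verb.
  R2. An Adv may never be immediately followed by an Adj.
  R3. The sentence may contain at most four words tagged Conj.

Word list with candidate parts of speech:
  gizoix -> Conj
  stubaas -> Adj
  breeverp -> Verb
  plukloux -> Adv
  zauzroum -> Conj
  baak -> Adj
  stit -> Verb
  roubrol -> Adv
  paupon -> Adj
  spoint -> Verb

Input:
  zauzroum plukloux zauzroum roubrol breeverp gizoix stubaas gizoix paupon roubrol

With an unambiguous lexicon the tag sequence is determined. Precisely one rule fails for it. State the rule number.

Fixed tagging: Conj Adv Conj Adv Verb Conj Adj Conj Adj Adv.
Rule check: R1 fails, R2 ok, R3 ok.
Only rule 1 fails.

1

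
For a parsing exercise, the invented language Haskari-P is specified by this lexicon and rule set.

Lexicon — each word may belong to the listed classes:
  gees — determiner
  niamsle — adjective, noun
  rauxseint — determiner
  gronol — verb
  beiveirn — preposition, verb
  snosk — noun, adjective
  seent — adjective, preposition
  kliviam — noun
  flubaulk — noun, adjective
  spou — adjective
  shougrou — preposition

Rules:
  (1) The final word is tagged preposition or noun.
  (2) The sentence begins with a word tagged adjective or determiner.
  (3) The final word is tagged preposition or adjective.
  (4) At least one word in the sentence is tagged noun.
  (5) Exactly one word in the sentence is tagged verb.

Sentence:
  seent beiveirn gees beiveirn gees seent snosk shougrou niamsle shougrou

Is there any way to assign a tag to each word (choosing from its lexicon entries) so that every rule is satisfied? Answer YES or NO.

Candidates per position — 1:seent {adjective,preposition}; 2:beiveirn {preposition,verb}; 3:gees {determiner}; 4:beiveirn {preposition,verb}; 5:gees {determiner}; 6:seent {adjective,preposition}; 7:snosk {noun,adjective}; 8:shougrou {preposition}; 9:niamsle {adjective,noun}; 10:shougrou {preposition}.
One satisfying assignment: adjective preposition determiner verb determiner preposition noun preposition adjective preposition.
Checking: rule 1 ✓; rule 2 ✓; rule 3 ✓; rule 4 ✓; rule 5 ✓.

YES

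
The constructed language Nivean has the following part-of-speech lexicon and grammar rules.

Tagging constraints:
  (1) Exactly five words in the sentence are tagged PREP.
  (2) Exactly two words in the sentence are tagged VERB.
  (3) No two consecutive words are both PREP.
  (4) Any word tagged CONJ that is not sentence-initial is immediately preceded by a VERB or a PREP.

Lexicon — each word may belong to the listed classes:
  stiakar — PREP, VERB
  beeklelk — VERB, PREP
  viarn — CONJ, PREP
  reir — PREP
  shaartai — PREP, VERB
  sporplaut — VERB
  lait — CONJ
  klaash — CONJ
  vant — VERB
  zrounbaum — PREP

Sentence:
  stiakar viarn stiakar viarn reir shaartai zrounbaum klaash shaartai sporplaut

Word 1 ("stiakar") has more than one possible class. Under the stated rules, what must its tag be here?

Candidates per position — 1:stiakar {PREP,VERB}; 2:viarn {CONJ,PREP}; 3:stiakar {PREP,VERB}; 4:viarn {CONJ,PREP}; 5:reir {PREP}; 6:shaartai {PREP,VERB}; 7:zrounbaum {PREP}; 8:klaash {CONJ}; 9:shaartai {PREP,VERB}; 10:sporplaut {VERB}.
If word 4 were PREP, no tagging could satisfy rule 3; so word 4 is CONJ.
If word 6 were PREP, no tagging could satisfy rule 3; so word 6 is VERB.
If word 9 were VERB, no tagging could satisfy rule 2; so word 9 is PREP.
If word 1 were VERB, no tagging could satisfy rule 2; so word 1 is PREP.
If word 2 were PREP, no tagging could satisfy rule 3; so word 2 is CONJ.
If word 3 were VERB, no tagging could satisfy rule 1; so word 3 is PREP.
So the tagging must be: PREP CONJ PREP CONJ PREP VERB PREP CONJ PREP VERB.
Rule-by-rule: rule 1 holds; rule 2 holds; rule 3 holds; rule 4 holds.

PREP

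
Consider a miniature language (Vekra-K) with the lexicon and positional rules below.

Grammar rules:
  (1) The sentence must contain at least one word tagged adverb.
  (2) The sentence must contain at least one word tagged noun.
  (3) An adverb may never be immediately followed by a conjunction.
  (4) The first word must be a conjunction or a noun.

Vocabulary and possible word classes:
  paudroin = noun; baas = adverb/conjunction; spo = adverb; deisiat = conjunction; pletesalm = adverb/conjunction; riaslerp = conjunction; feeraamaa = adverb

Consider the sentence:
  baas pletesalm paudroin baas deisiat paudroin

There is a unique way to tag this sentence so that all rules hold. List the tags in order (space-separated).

conjunction adverb noun conjunction conjunction noun

Candidates per position — 1:baas {adverb,conjunction}; 2:pletesalm {adverb,conjunction}; 3:paudroin {noun}; 4:baas {adverb,conjunction}; 5:deisiat {conjunction}; 6:paudroin {noun}.
Word 1 cannot be adverb — rule 4 would then fail for every completion. It is conjunction.
Word 4 cannot be adverb — rule 3 would then fail for every completion. It is conjunction.
Word 2 cannot be conjunction — rule 1 would then fail for every completion. It is adverb.
So the tagging must be: conjunction adverb noun conjunction conjunction noun.
Check: rule 1 ok; rule 2 ok; rule 3 ok; rule 4 ok.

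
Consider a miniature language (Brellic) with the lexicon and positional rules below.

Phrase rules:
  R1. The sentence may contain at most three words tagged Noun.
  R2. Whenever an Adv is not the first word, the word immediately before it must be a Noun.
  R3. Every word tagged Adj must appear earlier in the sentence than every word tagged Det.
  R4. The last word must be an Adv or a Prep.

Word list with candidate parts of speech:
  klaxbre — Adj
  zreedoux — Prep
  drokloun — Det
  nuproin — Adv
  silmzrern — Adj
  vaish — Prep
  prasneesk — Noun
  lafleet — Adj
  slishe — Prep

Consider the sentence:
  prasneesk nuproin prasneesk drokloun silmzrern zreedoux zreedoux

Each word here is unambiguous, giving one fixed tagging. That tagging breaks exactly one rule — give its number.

Fixed tagging: Noun Adv Noun Det Adj Prep Prep.
Applying the rules: R1 ✓, R2 ✓, R3 ✗, R4 ✓.
Only rule 3 fails.

3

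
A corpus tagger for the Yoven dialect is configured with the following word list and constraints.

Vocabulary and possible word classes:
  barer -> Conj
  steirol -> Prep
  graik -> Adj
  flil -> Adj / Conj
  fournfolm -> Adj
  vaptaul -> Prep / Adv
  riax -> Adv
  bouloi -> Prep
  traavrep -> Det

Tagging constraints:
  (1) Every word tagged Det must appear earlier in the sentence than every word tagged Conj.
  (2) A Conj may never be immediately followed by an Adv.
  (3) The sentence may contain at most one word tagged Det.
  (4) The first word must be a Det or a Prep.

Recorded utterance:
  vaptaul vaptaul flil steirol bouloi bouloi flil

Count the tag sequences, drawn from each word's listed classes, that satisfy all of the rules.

8

Candidates per position — 1:vaptaul {Prep,Adv}; 2:vaptaul {Prep,Adv}; 3:flil {Adj,Conj}; 4:steirol {Prep}; 5:bouloi {Prep}; 6:bouloi {Prep}; 7:flil {Adj,Conj}.
There are 16 candidate sequences in total.
Checking each against the rules leaves 8 sequences.
Count = 8.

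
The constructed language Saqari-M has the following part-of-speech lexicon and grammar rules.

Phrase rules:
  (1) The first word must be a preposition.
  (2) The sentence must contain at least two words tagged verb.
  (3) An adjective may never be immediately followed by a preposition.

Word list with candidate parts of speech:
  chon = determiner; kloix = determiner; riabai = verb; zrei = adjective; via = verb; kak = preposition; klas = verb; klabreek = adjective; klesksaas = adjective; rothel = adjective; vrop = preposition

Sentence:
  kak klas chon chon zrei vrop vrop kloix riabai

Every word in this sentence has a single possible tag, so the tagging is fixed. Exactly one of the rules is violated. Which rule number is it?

Fixed tagging: preposition verb determiner determiner adjective preposition preposition determiner verb.
Checking each rule: R1 ✓, R2 ✓, R3 ✗.
Only rule 3 fails.

3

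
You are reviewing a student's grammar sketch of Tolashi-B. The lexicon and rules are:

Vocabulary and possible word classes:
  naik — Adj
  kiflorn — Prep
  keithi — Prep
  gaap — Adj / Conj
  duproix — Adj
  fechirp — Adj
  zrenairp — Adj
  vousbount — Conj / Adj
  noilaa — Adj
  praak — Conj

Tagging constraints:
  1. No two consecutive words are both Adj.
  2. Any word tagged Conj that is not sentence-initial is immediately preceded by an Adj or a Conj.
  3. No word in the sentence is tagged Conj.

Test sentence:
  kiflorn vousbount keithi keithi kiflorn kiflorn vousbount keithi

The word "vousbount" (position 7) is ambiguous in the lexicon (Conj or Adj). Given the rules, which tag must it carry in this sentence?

Candidates per position — 1:kiflorn {Prep}; 2:vousbount {Conj,Adj}; 3:keithi {Prep}; 4:keithi {Prep}; 5:kiflorn {Prep}; 6:kiflorn {Prep}; 7:vousbount {Conj,Adj}; 8:keithi {Prep}.
Position 2: tagging it Conj would leave rule 2 unsatisfiable, so it must be Adj.
Position 7: tagging it Conj would leave rule 2 unsatisfiable, so it must be Adj.
So the tagging must be: Prep Adj Prep Prep Prep Prep Adj Prep.
Verifying each rule — rule 1 satisfied; rule 2 satisfied; rule 3 satisfied.

Adj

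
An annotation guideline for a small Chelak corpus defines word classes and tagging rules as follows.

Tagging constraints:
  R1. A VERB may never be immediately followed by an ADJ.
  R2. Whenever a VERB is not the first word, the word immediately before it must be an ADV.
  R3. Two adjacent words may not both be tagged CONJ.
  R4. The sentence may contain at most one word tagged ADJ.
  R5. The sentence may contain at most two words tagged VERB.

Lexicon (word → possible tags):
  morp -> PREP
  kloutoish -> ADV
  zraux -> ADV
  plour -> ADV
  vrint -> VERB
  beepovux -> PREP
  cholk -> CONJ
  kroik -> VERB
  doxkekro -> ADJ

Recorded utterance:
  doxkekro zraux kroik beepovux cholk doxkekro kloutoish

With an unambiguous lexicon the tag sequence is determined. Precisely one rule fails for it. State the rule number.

Fixed tagging: ADJ ADV VERB PREP CONJ ADJ ADV.
Checking each rule: R1 ✓, R2 ✓, R3 ✓, R4 ✗, R5 ✓.
Only rule 4 fails.

4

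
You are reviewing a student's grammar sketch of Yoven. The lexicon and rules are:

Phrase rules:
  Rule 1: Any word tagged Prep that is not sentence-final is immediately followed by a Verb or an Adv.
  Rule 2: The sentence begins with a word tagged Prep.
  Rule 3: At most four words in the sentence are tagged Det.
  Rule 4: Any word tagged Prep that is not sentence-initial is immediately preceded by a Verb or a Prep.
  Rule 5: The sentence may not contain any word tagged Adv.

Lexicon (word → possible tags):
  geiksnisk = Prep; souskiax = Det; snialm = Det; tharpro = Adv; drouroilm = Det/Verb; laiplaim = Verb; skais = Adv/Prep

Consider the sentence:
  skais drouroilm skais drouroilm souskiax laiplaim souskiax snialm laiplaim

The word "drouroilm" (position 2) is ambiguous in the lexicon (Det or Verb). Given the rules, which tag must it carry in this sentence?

Verb

Candidates per position — 1:skais {Adv,Prep}; 2:drouroilm {Det,Verb}; 3:skais {Adv,Prep}; 4:drouroilm {Det,Verb}; 5:souskiax {Det}; 6:laiplaim {Verb}; 7:souskiax {Det}; 8:snialm {Det}; 9:laiplaim {Verb}.
Position 1: Adv is ruled out by rule 2; that leaves Prep.
Position 2: Det is ruled out by rule 1; that leaves Verb.
Position 3: Adv is ruled out by rule 5; that leaves Prep.
Position 4: Det is ruled out by rule 1; that leaves Verb.
So the tagging must be: Prep Verb Prep Verb Det Verb Det Det Verb.
Rule-by-rule: rule 1 ok; rule 2 ok; rule 3 ok; rule 4 ok; rule 5 ok.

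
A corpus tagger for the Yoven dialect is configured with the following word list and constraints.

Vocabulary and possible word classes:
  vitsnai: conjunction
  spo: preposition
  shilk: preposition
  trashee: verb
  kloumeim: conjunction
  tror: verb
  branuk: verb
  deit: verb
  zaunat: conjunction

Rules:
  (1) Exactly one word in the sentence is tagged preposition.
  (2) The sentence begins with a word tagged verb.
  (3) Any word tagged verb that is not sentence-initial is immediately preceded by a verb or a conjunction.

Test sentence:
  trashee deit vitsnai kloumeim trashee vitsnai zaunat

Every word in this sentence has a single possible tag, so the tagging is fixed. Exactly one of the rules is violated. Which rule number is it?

Fixed tagging: verb verb conjunction conjunction verb conjunction conjunction.
Applying the rules: R1 fail, R2 pass, R3 pass.
Only rule 1 fails.

1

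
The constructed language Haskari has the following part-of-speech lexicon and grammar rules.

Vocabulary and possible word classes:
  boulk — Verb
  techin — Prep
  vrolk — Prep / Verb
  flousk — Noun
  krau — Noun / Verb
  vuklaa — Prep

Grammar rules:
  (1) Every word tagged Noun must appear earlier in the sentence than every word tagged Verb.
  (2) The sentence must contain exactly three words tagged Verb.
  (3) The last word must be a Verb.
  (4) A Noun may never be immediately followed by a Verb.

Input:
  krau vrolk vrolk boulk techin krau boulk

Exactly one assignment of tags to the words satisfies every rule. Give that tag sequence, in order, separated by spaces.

Candidates per position — 1:krau {Noun,Verb}; 2:vrolk {Prep,Verb}; 3:vrolk {Prep,Verb}; 4:boulk {Verb}; 5:techin {Prep}; 6:krau {Noun,Verb}; 7:boulk {Verb}.
Word 6 cannot be Noun — rule 1 would then fail for every completion. It is Verb.
Word 1 cannot be Verb — rule 2 would then fail for every completion. It is Noun.
Word 2 cannot be Verb — rule 2 would then fail for every completion. It is Prep.
Word 3 cannot be Verb — rule 2 would then fail for every completion. It is Prep.
The only consistent sequence is: Noun Prep Prep Verb Prep Verb Verb.
Verifying each rule — rule 1 ok; rule 2 ok; rule 3 ok; rule 4 ok.

Noun Prep Prep Verb Prep Verb Verb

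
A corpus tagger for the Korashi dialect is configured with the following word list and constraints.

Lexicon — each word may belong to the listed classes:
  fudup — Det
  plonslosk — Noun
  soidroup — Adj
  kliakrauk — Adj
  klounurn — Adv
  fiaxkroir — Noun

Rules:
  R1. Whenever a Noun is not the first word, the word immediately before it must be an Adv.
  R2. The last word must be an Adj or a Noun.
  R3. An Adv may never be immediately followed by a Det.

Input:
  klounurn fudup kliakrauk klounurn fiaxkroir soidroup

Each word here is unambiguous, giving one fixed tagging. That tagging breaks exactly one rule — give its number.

3

Fixed tagging: Adv Det Adj Adv Noun Adj.
Checking each rule: R1 ok, R2 ok, R3 fails.
Only rule 3 fails.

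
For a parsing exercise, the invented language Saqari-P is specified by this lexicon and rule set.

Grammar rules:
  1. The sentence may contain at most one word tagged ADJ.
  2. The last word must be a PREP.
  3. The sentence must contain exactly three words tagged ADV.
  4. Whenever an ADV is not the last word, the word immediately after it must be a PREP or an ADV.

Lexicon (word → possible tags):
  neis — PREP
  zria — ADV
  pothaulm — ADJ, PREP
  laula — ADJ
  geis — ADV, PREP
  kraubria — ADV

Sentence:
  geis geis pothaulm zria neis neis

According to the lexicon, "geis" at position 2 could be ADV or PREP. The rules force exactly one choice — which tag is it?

Candidates per position — 1:geis {ADV,PREP}; 2:geis {ADV,PREP}; 3:pothaulm {ADJ,PREP}; 4:zria {ADV}; 5:neis {PREP}; 6:neis {PREP}.
Position 1: tagging it PREP would leave rule 3 unsatisfiable, so it must be ADV.
Position 2: tagging it PREP would leave rule 3 unsatisfiable, so it must be ADV.
Position 3: tagging it ADJ would leave rule 4 unsatisfiable, so it must be PREP.
The only consistent sequence is: ADV ADV PREP ADV PREP PREP.
Check: rule 1 ✓; rule 2 ✓; rule 3 ✓; rule 4 ✓.

ADV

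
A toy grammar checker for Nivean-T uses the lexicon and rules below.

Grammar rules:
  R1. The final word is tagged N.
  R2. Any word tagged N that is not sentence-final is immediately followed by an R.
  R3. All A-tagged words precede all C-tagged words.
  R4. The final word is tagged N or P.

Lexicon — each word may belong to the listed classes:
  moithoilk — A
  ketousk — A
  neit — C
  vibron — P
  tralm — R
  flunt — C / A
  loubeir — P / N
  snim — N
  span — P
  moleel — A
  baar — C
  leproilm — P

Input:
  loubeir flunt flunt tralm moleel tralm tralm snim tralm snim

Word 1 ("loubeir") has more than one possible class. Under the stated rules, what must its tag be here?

Candidates per position — 1:loubeir {P,N}; 2:flunt {C,A}; 3:flunt {C,A}; 4:tralm {R}; 5:moleel {A}; 6:tralm {R}; 7:tralm {R}; 8:snim {N}; 9:tralm {R}; 10:snim {N}.
Position 1: tagging it N would leave rule 2 unsatisfiable, so it must be P.
Position 2: tagging it C would leave rule 3 unsatisfiable, so it must be A.
Position 3: tagging it C would leave rule 3 unsatisfiable, so it must be A.
So the tagging must be: P A A R A R R N R N.
Rule-by-rule: rule 1 ✓; rule 2 ✓; rule 3 ✓; rule 4 ✓.

P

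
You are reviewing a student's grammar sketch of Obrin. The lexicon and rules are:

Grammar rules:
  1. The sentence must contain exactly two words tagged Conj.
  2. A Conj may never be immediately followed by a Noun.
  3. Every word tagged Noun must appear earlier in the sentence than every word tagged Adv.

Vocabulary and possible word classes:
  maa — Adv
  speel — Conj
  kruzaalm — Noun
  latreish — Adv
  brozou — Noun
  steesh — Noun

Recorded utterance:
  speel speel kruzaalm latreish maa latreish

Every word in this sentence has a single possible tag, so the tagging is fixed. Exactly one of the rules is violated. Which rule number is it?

Fixed tagging: Conj Conj Noun Adv Adv Adv.
Applying the rules: R1 pass, R2 fail, R3 pass.
Only rule 2 fails.

2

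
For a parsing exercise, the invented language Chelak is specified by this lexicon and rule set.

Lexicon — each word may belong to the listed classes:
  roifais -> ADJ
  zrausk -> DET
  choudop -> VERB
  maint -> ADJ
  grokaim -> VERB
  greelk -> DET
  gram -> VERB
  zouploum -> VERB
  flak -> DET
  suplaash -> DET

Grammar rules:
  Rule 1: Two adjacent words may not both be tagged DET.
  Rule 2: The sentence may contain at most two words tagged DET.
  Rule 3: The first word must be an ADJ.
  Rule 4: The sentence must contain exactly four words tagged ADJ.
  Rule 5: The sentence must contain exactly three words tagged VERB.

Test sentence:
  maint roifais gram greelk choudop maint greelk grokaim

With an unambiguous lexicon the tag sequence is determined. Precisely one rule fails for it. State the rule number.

Fixed tagging: ADJ ADJ VERB DET VERB ADJ DET VERB.
Rule check: R1 pass, R2 pass, R3 pass, R4 fail, R5 pass.
Only rule 4 fails.

4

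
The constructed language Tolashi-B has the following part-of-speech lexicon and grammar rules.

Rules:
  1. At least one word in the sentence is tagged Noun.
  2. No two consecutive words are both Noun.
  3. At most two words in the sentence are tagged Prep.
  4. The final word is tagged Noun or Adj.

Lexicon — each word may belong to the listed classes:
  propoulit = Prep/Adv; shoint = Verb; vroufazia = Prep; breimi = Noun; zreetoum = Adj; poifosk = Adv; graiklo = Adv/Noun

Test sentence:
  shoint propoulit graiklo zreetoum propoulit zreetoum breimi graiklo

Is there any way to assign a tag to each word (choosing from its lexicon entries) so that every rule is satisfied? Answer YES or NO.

NO

Candidates per position — 1:shoint {Verb}; 2:propoulit {Prep,Adv}; 3:graiklo {Adv,Noun}; 4:zreetoum {Adj}; 5:propoulit {Prep,Adv}; 6:zreetoum {Adj}; 7:breimi {Noun}; 8:graiklo {Adv,Noun}.
Every candidate sequence violates at least one rule; no consistent tagging exists.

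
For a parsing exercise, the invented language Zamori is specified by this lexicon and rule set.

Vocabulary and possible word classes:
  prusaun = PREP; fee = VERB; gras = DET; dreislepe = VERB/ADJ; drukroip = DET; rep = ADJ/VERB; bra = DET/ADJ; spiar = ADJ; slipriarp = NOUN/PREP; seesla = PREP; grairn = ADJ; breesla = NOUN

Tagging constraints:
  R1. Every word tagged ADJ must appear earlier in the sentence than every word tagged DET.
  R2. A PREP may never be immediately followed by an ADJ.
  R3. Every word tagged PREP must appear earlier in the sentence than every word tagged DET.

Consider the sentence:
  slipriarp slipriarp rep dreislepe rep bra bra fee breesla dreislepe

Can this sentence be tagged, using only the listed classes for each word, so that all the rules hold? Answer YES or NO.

YES

Candidates per position — 1:slipriarp {NOUN,PREP}; 2:slipriarp {NOUN,PREP}; 3:rep {ADJ,VERB}; 4:dreislepe {VERB,ADJ}; 5:rep {ADJ,VERB}; 6:bra {DET,ADJ}; 7:bra {DET,ADJ}; 8:fee {VERB}; 9:breesla {NOUN}; 10:dreislepe {VERB,ADJ}.
One satisfying assignment: NOUN PREP VERB ADJ ADJ ADJ ADJ VERB NOUN ADJ.
Checking: rule 1 ok; rule 2 ok; rule 3 ok.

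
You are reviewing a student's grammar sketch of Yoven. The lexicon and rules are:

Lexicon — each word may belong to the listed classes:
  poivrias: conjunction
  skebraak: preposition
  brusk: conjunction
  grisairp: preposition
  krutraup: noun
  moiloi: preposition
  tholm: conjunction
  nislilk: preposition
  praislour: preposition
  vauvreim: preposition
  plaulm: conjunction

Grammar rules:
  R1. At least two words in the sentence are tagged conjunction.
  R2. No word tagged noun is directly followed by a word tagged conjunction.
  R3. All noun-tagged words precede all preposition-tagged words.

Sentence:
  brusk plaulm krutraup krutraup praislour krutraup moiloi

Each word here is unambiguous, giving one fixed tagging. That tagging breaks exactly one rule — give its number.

Fixed tagging: conjunction conjunction noun noun preposition noun preposition.
Rule check: R1 pass, R2 pass, R3 fail.
Only rule 3 fails.

3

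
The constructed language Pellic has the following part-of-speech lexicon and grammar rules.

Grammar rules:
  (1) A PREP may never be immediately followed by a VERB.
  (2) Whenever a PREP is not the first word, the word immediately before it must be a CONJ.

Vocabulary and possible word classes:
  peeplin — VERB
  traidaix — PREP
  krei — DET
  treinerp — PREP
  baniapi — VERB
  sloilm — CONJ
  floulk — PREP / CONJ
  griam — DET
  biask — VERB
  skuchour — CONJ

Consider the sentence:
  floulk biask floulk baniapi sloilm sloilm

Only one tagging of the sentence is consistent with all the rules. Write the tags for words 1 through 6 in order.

CONJ VERB CONJ VERB CONJ CONJ

Candidates per position — 1:floulk {PREP,CONJ}; 2:biask {VERB}; 3:floulk {PREP,CONJ}; 4:baniapi {VERB}; 5:sloilm {CONJ}; 6:sloilm {CONJ}.
Word 1 cannot be PREP — rule 1 would then fail for every completion. It is CONJ.
Word 3 cannot be PREP — rule 1 would then fail for every completion. It is CONJ.
That leaves exactly one tagging: CONJ VERB CONJ VERB CONJ CONJ.
Rule-by-rule: rule 1 ok; rule 2 ok.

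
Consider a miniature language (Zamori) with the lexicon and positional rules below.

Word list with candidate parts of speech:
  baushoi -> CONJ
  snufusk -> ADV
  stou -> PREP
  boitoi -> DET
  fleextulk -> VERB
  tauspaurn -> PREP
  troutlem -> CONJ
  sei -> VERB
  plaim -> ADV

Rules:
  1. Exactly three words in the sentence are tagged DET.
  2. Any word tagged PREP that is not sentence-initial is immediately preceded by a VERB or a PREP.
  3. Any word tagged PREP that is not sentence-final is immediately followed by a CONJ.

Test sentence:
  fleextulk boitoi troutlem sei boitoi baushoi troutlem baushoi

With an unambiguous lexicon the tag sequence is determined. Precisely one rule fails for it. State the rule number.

1

Fixed tagging: VERB DET CONJ VERB DET CONJ CONJ CONJ.
Applying the rules: R1 fail, R2 pass, R3 pass.
Only rule 1 fails.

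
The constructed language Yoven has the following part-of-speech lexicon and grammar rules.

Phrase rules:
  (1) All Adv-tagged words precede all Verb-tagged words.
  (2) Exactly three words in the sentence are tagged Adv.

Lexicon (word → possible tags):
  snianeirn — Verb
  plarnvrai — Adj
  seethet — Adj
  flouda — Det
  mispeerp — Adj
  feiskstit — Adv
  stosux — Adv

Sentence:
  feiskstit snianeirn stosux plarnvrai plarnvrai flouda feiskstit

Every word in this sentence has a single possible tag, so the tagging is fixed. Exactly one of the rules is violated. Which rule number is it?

Fixed tagging: Adv Verb Adv Adj Adj Det Adv.
Applying the rules: R1 fails, R2 ok.
Only rule 1 fails.

1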